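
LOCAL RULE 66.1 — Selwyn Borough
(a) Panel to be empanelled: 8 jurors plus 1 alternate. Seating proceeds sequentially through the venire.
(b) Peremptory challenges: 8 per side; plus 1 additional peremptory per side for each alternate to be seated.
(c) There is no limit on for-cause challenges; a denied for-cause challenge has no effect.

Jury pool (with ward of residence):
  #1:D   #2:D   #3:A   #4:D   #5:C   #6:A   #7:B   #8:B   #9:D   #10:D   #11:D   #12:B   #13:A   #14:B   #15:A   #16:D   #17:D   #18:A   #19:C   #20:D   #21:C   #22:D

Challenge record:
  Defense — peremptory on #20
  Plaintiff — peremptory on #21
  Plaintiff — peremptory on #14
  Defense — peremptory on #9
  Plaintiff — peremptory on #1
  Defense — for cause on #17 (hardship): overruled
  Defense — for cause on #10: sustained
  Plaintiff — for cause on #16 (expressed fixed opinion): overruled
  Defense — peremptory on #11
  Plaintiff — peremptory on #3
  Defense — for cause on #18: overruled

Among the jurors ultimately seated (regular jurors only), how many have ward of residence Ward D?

2

Removed: #1, #3, #9, #10, #11, #14, #20, #21.
Seated jurors 1–8: #2, #4, #5, #6, #7, #8, #12, #13 (alternates #15 not counted).
Of those, in Ward D: #2, #4 → 2.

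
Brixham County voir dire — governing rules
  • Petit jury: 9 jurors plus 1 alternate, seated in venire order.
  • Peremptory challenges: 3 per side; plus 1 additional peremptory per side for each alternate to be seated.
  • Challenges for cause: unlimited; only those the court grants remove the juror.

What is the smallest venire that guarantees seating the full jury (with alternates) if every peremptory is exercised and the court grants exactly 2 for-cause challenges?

Seats to fill: 9 + 1 alternates = 10.
Peremptories: 3 + 1×1 = 4 per side × 2 sides = 8.
For-cause removals: 2.
Minimum venire: 10 + 8 + 2 = 20.

20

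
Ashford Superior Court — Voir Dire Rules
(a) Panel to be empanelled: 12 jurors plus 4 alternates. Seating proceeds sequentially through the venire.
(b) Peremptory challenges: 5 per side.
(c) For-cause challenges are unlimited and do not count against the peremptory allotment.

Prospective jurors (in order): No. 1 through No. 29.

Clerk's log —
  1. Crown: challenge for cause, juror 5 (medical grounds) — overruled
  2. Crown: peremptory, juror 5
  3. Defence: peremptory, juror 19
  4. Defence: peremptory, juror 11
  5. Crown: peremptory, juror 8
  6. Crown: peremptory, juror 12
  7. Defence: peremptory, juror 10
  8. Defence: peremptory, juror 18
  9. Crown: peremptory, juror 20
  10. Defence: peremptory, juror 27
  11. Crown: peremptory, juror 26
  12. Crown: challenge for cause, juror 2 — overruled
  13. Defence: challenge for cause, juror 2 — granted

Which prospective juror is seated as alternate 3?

Removed: #2, #5, #8, #10, #11, #12, #18, #19, #20, #26, #27.
Seating in order: seats 1–12 → #1, #3, #4, #6, #7, #9, #13, #14, #15, #16, #17, #21; alternates → #22, #23, #24, #25.
So alternate 3 is #24.

24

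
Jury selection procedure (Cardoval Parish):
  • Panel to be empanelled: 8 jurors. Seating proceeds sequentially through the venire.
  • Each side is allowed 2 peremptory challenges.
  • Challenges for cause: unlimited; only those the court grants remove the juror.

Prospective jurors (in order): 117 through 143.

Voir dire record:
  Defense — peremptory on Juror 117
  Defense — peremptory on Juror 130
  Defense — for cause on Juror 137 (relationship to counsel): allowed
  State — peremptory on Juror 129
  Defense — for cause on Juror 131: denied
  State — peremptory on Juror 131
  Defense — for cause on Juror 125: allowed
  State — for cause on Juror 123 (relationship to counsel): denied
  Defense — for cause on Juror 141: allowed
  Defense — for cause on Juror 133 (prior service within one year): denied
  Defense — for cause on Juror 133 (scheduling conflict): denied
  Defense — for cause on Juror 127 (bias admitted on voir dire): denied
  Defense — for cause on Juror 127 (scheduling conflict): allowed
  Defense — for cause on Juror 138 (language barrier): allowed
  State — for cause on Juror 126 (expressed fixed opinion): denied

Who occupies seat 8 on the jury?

126

Removed: #117, #125, #127, #129, #130, #131, #137, #138, #141. (#123, #126, #133 stay — for-cause denied.)
Seating in order: seats 1–8 → #118, #119, #120, #121, #122, #123, #124, #126.
So seat 8 is #126.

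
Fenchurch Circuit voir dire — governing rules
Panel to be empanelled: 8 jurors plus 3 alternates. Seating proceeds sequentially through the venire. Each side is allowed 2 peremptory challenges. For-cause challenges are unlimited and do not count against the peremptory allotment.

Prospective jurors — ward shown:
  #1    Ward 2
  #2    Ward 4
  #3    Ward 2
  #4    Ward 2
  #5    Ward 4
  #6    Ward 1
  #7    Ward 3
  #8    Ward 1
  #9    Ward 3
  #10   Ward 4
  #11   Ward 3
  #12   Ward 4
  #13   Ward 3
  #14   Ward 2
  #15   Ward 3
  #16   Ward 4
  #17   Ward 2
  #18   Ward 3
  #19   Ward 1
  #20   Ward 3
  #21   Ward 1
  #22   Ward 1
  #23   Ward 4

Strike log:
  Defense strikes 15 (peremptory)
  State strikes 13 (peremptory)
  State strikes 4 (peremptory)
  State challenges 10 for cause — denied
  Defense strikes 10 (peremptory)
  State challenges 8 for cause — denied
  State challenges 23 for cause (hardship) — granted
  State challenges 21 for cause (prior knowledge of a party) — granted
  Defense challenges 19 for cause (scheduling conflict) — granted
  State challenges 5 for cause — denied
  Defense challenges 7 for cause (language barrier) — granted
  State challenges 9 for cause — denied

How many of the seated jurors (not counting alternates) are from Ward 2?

2

Removed: #4, #7, #10, #13, #15, #19, #21, #23.
Seated jurors 1–8: #1, #2, #3, #5, #6, #8, #9, #11 (alternates #12, #14, #16 not counted).
Of those, in Ward 2: #1, #3 → 2.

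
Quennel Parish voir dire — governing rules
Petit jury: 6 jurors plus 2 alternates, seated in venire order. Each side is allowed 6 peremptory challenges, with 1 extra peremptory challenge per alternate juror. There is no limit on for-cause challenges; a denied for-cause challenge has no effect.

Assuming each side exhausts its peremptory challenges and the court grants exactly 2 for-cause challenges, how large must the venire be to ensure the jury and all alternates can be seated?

26

Seats to fill: 6 + 2 alternates = 8.
Peremptories: 6 + 1×2 = 8 per side × 2 sides = 16.
For-cause removals: 2.
Minimum venire: 8 + 16 + 2 = 26.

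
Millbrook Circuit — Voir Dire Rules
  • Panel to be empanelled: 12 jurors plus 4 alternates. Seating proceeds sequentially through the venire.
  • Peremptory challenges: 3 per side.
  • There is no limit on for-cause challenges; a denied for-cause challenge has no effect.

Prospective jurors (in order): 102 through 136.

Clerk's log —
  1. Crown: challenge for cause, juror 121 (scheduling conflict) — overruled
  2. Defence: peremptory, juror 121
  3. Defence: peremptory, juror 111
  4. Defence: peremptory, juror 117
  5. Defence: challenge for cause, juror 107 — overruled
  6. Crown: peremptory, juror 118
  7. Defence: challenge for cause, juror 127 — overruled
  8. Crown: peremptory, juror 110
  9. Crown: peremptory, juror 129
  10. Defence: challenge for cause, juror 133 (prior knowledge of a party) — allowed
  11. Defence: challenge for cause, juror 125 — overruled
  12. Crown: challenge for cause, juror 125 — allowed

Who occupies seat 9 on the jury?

Removed: #110, #111, #117, #118, #121, #125, #129, #133. (#107, #127 stay — for-cause denied.)
Filling seats in venire order through position 9: #102, #103, #104, #105, #106, #107, #108, #109, #112.
So seat 9 is #112.

112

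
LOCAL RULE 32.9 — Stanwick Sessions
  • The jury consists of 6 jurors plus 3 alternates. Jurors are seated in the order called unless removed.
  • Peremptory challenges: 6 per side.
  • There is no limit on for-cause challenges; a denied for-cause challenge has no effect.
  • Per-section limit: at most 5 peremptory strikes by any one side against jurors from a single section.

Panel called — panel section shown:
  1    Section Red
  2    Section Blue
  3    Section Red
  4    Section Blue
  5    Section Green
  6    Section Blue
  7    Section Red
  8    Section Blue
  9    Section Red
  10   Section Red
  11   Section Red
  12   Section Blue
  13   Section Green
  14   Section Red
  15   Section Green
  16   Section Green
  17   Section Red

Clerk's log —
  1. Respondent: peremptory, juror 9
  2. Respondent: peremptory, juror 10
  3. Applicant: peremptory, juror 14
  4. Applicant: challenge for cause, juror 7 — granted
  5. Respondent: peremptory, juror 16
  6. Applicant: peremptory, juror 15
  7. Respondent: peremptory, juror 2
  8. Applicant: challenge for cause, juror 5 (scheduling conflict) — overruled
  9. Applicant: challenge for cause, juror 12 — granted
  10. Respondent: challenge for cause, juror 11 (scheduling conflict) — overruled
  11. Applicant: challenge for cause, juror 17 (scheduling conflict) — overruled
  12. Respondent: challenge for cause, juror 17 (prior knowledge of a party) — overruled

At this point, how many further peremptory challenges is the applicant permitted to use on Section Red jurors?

Applicant peremptories so far: #14, #15 — 2 of 6 used, 4 left overall.
Against Section Red: #14 — 1 used; per-section cap 5 leaves 4.
Binding limit: min(4, 4) = 4.

4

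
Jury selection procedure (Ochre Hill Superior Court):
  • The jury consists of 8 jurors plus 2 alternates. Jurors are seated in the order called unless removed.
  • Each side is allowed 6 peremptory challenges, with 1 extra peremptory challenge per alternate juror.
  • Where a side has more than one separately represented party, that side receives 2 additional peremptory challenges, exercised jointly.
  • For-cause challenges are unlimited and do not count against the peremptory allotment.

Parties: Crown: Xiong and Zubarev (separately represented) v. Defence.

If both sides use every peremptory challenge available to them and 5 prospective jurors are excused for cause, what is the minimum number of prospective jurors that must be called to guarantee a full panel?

Seats to fill: 8 + 2 alternates = 10.
Peremptories — Crown: 6 + 1×2 + 2 = 10; Defence: 6 + 1×2 = 8; total 18.
For-cause removals: 5.
Minimum venire: 10 + 18 + 5 = 33.

33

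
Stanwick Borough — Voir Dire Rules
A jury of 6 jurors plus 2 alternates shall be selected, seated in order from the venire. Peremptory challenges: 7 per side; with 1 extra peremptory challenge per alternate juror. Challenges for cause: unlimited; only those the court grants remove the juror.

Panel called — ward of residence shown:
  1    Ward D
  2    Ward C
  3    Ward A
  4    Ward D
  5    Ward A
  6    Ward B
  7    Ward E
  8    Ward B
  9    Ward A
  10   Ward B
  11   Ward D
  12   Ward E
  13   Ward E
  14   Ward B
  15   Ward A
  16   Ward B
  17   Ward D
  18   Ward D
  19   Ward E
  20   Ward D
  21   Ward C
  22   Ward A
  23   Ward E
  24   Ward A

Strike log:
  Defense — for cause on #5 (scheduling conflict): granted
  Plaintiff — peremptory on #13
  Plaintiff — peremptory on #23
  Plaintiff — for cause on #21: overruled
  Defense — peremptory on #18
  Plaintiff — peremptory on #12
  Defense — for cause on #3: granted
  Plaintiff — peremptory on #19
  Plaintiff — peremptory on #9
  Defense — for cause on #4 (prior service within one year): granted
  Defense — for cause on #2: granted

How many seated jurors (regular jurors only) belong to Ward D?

Removed: #2, #3, #4, #5, #9, #12, #13, #18, #19, #23.
Seated jurors 1–6: #1, #6, #7, #8, #10, #11 (alternates #14, #15 not counted).
Of those, in Ward D: #1, #11 → 2.

2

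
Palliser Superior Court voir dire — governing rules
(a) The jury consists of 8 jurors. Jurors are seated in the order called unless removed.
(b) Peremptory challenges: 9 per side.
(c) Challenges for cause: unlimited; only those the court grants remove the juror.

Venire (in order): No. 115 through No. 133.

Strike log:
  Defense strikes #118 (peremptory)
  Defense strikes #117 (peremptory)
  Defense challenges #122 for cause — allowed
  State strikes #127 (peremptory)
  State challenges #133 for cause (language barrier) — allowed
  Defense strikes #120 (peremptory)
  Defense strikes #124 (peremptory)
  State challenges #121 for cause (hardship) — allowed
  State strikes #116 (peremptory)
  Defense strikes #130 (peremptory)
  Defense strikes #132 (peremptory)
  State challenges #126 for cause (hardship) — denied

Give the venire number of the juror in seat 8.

Removed: #116, #117, #118, #120, #121, #122, #124, #127, #130, #132, #133. (#126 stays — for-cause denied.)
Seating in order: seats 1–8 → #115, #119, #123, #125, #126, #128, #129, #131.
So seat 8 is #131.

131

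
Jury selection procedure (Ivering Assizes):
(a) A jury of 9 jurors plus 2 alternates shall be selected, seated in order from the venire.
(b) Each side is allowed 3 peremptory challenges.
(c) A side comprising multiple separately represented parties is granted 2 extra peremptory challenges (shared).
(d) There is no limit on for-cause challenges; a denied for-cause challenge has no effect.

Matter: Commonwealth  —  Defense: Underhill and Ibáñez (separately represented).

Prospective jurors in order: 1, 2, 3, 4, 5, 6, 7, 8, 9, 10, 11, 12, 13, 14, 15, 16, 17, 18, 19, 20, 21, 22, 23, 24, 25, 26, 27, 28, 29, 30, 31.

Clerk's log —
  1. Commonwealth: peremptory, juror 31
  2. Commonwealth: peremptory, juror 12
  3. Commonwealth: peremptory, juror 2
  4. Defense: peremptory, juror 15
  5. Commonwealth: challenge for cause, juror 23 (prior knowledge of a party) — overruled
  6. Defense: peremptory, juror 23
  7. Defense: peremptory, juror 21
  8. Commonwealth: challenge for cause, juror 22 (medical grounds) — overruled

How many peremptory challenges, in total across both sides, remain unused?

2

Commonwealth allotment: 3. Defense allotment: 3 base + 2 multi-party = 5.
Commonwealth peremptories used: #31, #12, #2 — 3 (for-cause on #23, #22 don't count).
Defense peremptories used: #15, #23, #21 — 3.
Remaining: (3 − 3) + (5 − 3) = 2.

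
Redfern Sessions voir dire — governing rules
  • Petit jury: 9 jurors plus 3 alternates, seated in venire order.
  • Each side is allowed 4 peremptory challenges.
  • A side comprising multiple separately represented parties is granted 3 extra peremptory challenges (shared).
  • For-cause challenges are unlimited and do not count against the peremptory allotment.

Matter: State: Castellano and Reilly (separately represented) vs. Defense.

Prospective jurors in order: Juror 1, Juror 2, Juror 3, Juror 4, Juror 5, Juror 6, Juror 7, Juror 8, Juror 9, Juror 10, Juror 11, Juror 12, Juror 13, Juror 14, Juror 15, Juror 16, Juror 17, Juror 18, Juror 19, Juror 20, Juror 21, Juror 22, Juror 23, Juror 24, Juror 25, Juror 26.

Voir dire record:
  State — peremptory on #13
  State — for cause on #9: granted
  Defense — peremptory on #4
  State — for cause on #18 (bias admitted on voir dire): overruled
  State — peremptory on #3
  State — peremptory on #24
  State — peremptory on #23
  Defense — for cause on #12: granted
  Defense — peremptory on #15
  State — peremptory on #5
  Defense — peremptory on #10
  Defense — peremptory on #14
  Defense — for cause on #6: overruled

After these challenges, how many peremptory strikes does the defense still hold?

Defense allotment: 4.
Defense peremptories used: #4, #15, #10, #14 — 4 (for-cause on #12, #6 don't count).
Remaining: 4 − 4 = 0.

0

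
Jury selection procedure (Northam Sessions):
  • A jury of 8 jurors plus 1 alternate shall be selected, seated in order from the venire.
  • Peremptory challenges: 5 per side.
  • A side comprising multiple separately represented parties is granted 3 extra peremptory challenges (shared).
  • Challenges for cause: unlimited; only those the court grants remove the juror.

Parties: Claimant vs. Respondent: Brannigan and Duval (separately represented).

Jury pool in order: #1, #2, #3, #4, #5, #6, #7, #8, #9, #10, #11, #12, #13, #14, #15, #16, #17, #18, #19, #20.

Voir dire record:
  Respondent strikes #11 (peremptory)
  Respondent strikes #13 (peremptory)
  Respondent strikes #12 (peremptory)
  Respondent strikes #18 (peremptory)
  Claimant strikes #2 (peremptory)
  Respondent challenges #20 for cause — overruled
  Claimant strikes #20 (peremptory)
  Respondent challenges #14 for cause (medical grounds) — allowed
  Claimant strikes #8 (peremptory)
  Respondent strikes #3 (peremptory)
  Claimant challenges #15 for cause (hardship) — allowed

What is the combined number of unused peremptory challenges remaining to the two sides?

Claimant allotment: 5. Respondent allotment: 5 base + 3 multi-party = 8.
Claimant peremptories used: #2, #20, #8 — 3 (the for-cause on #15 doesn't count).
Respondent peremptories used: #11, #13, #12, #18, #3 — 5 (for-cause on #20, #14 don't count).
Remaining: (5 − 3) + (8 − 5) = 5.

5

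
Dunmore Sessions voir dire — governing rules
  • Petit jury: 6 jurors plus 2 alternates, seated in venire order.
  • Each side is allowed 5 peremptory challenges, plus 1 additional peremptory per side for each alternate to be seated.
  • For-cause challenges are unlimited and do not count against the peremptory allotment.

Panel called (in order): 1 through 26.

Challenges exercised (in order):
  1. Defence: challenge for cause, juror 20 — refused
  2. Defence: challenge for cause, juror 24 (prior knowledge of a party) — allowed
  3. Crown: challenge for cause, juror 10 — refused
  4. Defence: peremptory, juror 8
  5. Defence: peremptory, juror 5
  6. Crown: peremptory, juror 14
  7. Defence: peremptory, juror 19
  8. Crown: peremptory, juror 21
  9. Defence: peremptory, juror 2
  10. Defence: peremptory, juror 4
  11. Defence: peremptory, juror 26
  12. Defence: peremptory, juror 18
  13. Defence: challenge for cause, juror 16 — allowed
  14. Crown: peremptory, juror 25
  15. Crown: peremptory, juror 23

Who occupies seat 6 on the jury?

10

Removed: #2, #4, #5, #8, #14, #16, #18, #19, #21, #23, #24, #25, #26. (#10, #20 stay — for-cause denied.)
Seating in order: seats 1–6 → #1, #3, #6, #7, #9, #10; alternates → #11, #12.
So seat 6 is #10.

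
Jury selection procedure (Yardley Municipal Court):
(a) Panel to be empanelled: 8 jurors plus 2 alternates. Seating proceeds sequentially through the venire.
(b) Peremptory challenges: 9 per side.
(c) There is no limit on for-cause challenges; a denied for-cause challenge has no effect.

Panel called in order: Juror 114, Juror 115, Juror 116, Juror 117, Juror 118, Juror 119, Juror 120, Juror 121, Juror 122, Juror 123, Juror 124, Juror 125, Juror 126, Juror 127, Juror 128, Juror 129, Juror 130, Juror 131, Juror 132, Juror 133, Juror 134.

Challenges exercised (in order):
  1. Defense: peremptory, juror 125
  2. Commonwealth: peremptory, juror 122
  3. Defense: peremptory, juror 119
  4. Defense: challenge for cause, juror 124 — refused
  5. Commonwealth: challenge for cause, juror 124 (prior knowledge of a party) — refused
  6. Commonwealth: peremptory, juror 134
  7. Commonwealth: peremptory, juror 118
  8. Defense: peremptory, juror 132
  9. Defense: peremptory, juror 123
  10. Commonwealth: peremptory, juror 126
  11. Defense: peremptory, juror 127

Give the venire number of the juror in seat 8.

Removed: #118, #119, #122, #123, #125, #126, #127, #132, #134. (#124 stays — for-cause denied.)
Seating in order: seats 1–8 → #114, #115, #116, #117, #120, #121, #124, #128; alternates → #129, #130.
So seat 8 is #128.

128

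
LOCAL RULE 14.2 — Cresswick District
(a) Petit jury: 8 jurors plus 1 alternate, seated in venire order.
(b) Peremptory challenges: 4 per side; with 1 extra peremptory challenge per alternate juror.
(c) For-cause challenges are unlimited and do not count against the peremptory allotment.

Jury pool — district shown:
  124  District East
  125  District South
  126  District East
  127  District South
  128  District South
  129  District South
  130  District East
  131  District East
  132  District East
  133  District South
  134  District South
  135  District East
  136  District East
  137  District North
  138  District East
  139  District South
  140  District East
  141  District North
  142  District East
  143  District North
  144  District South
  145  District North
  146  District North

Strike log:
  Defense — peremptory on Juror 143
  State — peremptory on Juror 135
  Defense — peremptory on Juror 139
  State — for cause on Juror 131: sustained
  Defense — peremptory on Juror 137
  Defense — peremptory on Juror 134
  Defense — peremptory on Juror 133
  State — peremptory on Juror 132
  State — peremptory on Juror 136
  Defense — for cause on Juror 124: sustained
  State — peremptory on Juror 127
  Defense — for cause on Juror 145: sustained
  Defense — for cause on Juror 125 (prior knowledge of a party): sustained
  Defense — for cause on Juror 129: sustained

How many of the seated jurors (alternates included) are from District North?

2

Removed: #124, #125, #127, #129, #131, #132, #133, #134, #135, #136, #137, #139, #143, #145.
Seated (9 incl. alternates): #126, #128, #130, #138, #140, #141, #142, #144, #146.
Of those, in District North: #141, #146 → 2.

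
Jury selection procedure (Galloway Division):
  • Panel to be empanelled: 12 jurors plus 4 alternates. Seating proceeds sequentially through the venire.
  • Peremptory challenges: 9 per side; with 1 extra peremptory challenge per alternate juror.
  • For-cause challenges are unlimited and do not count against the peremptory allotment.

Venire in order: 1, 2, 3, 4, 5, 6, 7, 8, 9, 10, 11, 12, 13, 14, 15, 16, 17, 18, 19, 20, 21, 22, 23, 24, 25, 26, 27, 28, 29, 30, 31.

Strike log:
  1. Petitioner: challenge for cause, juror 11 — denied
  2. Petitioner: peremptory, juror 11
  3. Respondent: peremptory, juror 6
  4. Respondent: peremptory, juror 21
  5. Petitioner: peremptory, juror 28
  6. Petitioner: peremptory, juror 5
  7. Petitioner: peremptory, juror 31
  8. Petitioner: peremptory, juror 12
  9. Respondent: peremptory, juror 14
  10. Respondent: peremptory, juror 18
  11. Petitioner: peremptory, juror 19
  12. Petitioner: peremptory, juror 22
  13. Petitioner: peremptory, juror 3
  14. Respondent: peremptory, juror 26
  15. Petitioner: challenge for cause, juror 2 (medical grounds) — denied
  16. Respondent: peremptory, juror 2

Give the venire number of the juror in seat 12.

23

Removed: #2, #3, #5, #6, #11, #12, #14, #18, #19, #21, #22, #26, #28, #31.
Filling seats in venire order through position 12: #1, #4, #7, #8, #9, #10, #13, #15, #16, #17, #20, #23.
So seat 12 is #23.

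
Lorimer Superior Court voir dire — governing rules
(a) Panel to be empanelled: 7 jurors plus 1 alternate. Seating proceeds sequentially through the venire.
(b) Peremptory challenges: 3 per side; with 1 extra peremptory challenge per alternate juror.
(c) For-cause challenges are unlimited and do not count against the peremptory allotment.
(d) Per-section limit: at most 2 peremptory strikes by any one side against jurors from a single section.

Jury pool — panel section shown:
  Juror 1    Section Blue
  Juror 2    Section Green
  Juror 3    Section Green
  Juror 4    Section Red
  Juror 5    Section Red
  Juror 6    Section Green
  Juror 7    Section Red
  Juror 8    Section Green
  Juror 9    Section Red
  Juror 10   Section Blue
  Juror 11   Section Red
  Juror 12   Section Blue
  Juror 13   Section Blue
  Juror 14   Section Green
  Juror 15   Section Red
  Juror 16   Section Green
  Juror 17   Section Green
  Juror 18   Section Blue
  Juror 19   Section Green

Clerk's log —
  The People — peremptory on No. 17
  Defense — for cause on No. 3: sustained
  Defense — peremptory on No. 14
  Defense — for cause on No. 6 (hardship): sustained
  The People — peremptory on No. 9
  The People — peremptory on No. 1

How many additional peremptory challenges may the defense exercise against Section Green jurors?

1

Defense peremptories so far: #14 — 1 of 4 used, 3 left overall.
Against Section Green: #14 — 1 used; per-section cap 2 leaves 1.
Binding limit: min(3, 1) = 1.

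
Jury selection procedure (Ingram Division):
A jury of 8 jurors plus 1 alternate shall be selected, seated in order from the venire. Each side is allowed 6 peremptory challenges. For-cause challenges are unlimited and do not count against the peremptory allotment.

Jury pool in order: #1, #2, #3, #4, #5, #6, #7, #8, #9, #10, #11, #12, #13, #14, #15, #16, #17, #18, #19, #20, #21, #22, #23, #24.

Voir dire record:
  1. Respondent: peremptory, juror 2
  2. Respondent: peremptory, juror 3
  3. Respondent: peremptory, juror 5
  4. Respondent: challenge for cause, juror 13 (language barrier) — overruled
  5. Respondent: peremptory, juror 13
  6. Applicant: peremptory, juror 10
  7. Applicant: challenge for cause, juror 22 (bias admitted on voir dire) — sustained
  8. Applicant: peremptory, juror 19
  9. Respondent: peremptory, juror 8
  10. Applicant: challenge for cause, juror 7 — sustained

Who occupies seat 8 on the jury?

15

Removed: #2, #3, #5, #7, #8, #10, #13, #19, #22.
Seating in order: seats 1–8 → #1, #4, #6, #9, #11, #12, #14, #15; alternates → #16.
So seat 8 is #15.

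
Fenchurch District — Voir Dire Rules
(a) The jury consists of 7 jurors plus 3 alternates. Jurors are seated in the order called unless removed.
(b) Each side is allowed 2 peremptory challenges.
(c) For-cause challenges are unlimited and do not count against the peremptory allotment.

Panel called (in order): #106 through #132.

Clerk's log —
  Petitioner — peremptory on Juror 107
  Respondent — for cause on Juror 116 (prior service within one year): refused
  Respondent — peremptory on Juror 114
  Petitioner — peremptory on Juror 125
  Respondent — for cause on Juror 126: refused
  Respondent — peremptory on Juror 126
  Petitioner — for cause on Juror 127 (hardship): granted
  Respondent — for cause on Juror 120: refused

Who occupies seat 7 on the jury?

Removed: #107, #114, #125, #126, #127. (#116, #120 stay — for-cause denied.)
Seating in order: seats 1–7 → #106, #108, #109, #110, #111, #112, #113; alternates → #115, #116, #117.
So seat 7 is #113.

113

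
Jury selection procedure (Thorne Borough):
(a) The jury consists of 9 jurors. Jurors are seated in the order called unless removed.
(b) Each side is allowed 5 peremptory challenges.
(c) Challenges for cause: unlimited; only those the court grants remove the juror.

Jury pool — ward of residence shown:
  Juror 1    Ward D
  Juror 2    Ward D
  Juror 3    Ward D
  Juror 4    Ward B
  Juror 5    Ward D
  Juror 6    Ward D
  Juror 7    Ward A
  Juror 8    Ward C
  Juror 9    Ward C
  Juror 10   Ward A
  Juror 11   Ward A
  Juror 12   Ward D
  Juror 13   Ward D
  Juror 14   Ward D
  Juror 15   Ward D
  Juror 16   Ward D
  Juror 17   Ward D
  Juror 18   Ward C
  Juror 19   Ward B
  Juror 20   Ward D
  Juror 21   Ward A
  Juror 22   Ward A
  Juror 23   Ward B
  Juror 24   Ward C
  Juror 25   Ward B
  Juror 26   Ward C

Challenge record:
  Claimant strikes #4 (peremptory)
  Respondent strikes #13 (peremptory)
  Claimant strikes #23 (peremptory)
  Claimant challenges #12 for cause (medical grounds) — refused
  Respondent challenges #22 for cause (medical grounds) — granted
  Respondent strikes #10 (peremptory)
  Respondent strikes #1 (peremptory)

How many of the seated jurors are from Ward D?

5

Removed: #1, #4, #10, #13, #22, #23.
Seated jurors 1–9: #2, #3, #5, #6, #7, #8, #9, #11, #12.
Of those, in Ward D: #2, #3, #5, #6, #12 → 5.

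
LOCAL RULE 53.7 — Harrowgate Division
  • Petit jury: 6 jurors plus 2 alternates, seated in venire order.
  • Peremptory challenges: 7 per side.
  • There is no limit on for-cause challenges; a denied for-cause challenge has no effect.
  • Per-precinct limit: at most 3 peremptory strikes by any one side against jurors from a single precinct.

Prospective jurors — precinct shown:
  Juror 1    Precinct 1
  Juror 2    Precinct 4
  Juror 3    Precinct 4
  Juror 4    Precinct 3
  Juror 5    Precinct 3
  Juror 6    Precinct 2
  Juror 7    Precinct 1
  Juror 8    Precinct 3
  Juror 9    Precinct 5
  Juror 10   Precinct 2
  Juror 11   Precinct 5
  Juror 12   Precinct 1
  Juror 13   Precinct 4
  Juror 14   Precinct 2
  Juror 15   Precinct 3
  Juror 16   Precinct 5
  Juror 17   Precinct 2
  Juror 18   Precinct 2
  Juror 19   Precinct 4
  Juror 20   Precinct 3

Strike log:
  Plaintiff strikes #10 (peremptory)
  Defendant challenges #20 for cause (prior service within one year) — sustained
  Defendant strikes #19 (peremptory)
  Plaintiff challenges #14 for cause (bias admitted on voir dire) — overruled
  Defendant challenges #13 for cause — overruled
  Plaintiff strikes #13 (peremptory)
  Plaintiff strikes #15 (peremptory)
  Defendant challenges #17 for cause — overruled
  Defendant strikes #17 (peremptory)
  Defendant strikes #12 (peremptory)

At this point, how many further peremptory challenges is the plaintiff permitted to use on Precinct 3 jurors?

Plaintiff peremptories so far: #10, #13, #15 — 3 of 7 used, 4 left overall.
Against Precinct 3: #15 — 1 used; per-precinct cap 3 leaves 2.
Binding limit: min(4, 2) = 2.

2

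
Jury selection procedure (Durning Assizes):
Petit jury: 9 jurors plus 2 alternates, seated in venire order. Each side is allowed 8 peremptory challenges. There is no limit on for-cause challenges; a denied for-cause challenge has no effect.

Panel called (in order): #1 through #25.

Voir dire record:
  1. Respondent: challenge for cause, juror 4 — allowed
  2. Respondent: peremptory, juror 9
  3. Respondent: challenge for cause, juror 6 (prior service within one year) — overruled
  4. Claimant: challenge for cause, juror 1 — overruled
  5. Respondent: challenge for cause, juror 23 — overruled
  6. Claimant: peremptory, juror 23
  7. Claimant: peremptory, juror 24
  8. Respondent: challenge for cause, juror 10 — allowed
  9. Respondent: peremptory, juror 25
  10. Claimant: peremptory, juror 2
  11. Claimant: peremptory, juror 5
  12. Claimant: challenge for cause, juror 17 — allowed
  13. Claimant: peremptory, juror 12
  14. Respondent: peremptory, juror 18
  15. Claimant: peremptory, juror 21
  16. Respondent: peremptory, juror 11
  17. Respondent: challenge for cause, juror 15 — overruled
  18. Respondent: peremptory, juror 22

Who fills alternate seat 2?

20

Removed: #2, #4, #5, #9, #10, #11, #12, #17, #18, #21, #22, #23, #24, #25. (#1, #6, #15 stay — for-cause denied.)
Seating in order: seats 1–9 → #1, #3, #6, #7, #8, #13, #14, #15, #16; alternates → #19, #20.
So alternate 2 is #20.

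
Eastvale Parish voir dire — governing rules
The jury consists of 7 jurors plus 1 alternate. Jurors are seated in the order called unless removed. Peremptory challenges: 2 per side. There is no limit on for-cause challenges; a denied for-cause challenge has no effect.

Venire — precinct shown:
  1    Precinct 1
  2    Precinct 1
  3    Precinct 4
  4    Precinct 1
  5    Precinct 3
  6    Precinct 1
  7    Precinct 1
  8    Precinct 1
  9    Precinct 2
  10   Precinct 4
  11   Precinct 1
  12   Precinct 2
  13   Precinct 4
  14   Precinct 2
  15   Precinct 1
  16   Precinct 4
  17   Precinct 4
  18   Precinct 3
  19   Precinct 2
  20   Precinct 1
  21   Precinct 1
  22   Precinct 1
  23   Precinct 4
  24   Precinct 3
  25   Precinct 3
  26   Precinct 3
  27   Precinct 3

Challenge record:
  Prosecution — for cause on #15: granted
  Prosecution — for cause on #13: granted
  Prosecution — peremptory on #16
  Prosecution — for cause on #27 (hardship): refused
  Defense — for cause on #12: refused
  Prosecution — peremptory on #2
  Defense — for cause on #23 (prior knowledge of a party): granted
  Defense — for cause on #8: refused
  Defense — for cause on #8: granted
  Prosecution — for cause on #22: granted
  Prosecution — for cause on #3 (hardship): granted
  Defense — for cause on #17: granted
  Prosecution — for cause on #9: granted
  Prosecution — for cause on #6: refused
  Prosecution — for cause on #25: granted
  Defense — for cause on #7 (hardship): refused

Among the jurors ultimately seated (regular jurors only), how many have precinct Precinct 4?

Removed: #2, #3, #8, #9, #13, #15, #16, #17, #22, #23, #25.
Seated jurors 1–7: #1, #4, #5, #6, #7, #10, #11 (alternates #12 not counted).
Of those, in Precinct 4: #10 → 1.

1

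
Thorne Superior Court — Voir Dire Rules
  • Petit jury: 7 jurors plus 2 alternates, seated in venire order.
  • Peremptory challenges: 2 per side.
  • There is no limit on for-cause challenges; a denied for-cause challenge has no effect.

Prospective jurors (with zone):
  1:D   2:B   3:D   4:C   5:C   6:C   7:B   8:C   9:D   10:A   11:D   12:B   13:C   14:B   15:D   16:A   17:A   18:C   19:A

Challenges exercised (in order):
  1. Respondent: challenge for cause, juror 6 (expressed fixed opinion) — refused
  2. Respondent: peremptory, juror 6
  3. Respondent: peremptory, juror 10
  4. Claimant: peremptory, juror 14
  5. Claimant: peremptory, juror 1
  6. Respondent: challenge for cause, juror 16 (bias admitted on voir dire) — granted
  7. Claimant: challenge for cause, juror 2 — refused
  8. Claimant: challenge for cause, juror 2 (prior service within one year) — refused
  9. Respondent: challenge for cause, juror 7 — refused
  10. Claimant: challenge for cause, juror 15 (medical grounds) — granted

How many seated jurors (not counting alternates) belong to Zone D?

2

Removed: #1, #6, #10, #14, #15, #16.
Seated jurors 1–7: #2, #3, #4, #5, #7, #8, #9 (alternates #11, #12 not counted).
Of those, in Zone D: #3, #9 → 2.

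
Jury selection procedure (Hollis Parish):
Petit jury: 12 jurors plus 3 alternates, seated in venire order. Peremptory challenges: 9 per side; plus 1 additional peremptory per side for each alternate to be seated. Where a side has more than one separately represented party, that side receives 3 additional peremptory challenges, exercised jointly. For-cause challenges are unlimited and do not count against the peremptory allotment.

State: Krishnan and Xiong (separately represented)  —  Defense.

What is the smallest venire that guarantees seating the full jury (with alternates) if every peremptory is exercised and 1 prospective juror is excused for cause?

Seats to fill: 12 + 3 alternates = 15.
Peremptories — State: 9 + 1×3 + 3 = 15; Defense: 9 + 1×3 = 12; total 27.
For-cause removals: 1.
Minimum venire: 15 + 27 + 1 = 43.

43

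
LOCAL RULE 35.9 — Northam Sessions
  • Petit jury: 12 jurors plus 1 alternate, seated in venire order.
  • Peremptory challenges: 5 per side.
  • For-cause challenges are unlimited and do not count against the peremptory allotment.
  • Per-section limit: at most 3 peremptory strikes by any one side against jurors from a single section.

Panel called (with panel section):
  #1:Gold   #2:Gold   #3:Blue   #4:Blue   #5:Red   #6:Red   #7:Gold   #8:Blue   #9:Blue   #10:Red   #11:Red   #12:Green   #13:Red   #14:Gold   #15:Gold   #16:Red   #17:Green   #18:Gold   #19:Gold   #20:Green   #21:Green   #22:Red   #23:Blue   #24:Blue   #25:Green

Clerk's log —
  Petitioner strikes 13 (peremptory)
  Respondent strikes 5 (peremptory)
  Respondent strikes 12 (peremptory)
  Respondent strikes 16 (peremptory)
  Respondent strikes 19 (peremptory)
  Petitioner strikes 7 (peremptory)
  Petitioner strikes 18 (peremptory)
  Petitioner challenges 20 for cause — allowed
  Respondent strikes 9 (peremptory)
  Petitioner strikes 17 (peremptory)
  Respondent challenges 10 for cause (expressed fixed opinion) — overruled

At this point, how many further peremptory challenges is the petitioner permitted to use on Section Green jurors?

1

Petitioner peremptories so far: #13, #7, #18, #17 — 4 of 5 used, 1 left overall.
Against Section Green: #17 — 1 used; per-section cap 3 leaves 2.
Binding limit: min(1, 2) = 1.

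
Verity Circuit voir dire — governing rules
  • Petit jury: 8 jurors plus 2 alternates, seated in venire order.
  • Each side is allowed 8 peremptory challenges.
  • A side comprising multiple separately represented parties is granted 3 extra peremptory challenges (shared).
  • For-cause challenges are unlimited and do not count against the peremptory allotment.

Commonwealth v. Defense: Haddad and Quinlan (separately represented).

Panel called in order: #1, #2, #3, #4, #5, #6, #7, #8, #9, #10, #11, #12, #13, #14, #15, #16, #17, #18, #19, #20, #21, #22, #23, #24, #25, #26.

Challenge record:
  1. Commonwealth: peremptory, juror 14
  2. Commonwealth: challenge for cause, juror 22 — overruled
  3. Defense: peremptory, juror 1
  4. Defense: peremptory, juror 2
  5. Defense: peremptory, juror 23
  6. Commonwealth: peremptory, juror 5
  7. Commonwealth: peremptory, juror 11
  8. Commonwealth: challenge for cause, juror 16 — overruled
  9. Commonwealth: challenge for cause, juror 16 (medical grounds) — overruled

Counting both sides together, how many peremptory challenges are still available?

13

Commonwealth allotment: 8. Defense allotment: 8 base + 3 multi-party = 11.
Commonwealth peremptories used: #14, #5, #11 — 3 (for-cause on #22, #16, #16 don't count).
Defense peremptories used: #1, #2, #23 — 3.
Remaining: (8 − 3) + (11 − 3) = 13.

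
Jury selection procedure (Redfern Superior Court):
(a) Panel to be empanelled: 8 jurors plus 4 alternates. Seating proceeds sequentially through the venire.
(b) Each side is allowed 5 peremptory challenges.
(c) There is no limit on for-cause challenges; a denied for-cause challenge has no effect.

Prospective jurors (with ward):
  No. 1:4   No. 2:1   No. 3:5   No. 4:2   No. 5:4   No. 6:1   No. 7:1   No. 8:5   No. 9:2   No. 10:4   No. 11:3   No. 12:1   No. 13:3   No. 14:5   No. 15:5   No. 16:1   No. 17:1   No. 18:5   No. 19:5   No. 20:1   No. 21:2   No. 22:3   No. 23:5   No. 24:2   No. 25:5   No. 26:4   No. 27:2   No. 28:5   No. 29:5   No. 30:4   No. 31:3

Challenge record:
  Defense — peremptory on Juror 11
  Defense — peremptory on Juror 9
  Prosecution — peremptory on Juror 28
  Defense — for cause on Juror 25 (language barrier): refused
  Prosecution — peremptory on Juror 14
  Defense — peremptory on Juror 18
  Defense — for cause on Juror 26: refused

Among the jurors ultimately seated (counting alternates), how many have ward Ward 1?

4

Removed: #9, #11, #14, #18, #28.
Seated (12 incl. alternates): #1, #2, #3, #4, #5, #6, #7, #8, #10, #12, #13, #15.
Of those, in Ward 1: #2, #6, #7, #12 → 4.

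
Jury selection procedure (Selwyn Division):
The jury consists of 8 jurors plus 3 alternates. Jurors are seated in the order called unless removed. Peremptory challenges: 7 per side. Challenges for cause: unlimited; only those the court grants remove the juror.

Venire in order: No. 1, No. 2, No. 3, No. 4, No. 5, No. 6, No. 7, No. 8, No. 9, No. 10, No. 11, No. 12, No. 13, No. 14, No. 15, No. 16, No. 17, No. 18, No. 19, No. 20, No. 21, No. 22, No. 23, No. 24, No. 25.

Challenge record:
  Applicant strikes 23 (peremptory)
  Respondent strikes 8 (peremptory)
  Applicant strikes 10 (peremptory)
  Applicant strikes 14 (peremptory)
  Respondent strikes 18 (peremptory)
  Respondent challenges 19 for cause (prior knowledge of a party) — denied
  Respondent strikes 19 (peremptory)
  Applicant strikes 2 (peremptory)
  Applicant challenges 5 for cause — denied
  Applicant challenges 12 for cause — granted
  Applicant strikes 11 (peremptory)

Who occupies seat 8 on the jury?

13

Removed: #2, #8, #10, #11, #12, #14, #18, #19, #23. (#5 stays — for-cause denied.)
Seating in order: seats 1–8 → #1, #3, #4, #5, #6, #7, #9, #13; alternates → #15, #16, #17.
So seat 8 is #13.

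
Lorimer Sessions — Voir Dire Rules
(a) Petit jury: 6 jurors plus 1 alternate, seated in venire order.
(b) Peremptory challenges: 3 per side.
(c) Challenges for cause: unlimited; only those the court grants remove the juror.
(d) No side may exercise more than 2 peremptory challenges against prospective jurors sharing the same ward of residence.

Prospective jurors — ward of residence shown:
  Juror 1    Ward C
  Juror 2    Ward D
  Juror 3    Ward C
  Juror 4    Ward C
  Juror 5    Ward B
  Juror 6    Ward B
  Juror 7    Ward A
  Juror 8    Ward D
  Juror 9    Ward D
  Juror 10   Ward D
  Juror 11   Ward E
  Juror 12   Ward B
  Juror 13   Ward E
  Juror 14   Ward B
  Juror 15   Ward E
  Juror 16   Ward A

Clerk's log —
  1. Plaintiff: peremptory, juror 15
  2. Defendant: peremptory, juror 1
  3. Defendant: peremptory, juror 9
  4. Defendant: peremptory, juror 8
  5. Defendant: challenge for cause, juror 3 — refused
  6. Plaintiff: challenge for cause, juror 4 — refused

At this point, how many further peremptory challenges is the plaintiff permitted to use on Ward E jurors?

1

Plaintiff peremptories so far: #15 — 1 of 3 used, 2 left overall.
Against Ward E: #15 — 1 used; per-ward cap 2 leaves 1.
Binding limit: min(2, 1) = 1.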